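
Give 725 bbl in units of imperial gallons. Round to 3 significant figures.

25400 imp gal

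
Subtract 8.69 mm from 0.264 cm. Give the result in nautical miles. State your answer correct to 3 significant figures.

0.264 cm = 1.42549 × 10^-6 nmi and 8.69 mm = 4.69222 × 10^-6 nmi.
1.42549 × 10^-6 − 4.69222 × 10^-6 ≈ -3.27 × 10^-6 nmi.

-3.27 × 10^-6 nmi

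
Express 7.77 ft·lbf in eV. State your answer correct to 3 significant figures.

1 foot-pound = 8.46235 × 10^18 electronvolts.
So 7.77 × 8.46235 × 10^18 ≈ 6.58 × 10^19 eV.

6.58 × 10^19 eV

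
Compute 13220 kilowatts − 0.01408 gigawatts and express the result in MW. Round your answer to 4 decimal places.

13220 kW = 13.2200 MW and 0.01408 GW = 14.0800 MW.
13.2200 − 14.0800 ≈ -0.8600 MW.

-0.8600 megawatts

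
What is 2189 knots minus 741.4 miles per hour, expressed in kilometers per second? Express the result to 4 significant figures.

0.7947 km/s

2189 kn = 1.12612 km/s and 741.4 mph = 0.331435 km/s.
1.12612 − 0.331435 ≈ 0.7947 km/s.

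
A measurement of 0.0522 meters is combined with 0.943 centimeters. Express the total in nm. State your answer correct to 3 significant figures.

6.16e+7 nm

0.0522 m = 5.22000e+7 nm and 0.943 cm = 9.43000e+6 nm.
5.22000e+7 + 9.43000e+6 ≈ 6.16e+7 nm.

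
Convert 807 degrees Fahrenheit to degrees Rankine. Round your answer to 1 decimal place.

1266.7 degrees Rankine

°R = °F + 459.67.
Applying the formula gives 1266.7 °R.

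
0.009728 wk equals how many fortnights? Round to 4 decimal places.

0.0049 fortnights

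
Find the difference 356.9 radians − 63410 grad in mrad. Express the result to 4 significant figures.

-639100 mrad

356.9 rad = 356900 mrad and 63410 grad = 996042 mrad.
356900 − 996042 ≈ -639100 mrad.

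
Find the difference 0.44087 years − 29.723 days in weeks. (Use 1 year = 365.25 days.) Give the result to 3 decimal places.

0.44087 yr = 23.0040 wk and 29.723 d = 4.24614 wk.
23.0040 − 4.24614 ≈ 18.758 wk.

18.758 weeks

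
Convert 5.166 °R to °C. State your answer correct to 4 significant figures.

°R = (°C + 273.15) × 9/5.
Applying the formula gives -270.3 °C.

-270.3 degrees Celsius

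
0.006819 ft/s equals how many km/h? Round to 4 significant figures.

0.007482 km/h

1 foot per second = 1.09728 kilometers per hour.
Thus 0.006819 × 1.09728 ≈ 0.007482 km/h.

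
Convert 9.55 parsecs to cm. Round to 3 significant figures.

2.95e+19 cm

1 pc = 3.08568e+18 cm.
So 9.55 × 3.08568e+18 ≈ 2.95e+19 cm.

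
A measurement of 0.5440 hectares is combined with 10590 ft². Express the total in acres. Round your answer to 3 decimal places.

1.587 acre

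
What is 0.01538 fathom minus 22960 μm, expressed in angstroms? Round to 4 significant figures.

0.01538 fathom = 2.81269 × 10^8 Å and 22960 μm = 2.29600 × 10^8 Å.
2.81269 × 10^8 − 2.29600 × 10^8 ≈ 5.167 × 10^7 Å.

5.167 × 10^7 Å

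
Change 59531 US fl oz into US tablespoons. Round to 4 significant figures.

1 US fl oz = 2.00000 US tbsp.
Thus 59531 × 2.00000 ≈ 119100 US tbsp.

119100 US tbsp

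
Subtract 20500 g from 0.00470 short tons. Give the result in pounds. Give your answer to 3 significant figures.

0.00470 short ton = 9.40000 lb and 20500 g = 45.1948 lb.
9.40000 − 45.1948 ≈ -35.8 lb.

-35.8 pounds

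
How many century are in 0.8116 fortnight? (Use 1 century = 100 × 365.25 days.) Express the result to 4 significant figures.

1 fortnight = 0.000383299 centuries.
Thus 0.8116 × 0.000383299 ≈ 0.0003111 century.

0.0003111 centuries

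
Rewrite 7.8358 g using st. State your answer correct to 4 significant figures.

1 gram = 0.000157473 stone.
Thus 7.8358 × 0.000157473 ≈ 0.001234 st.

0.001234 st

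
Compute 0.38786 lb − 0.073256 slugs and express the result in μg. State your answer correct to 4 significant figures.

-8.932 × 10^8 micrograms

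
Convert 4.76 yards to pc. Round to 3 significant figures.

1 yd = 2.96337 × 10^-17 pc.
Thus 4.76 × 2.96337 × 10^-17 ≈ 1.41 × 10^-16 pc.

1.41 × 10^-16 pc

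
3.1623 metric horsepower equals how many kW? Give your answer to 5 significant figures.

2.3259 kW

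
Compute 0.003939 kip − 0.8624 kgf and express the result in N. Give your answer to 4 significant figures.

9.064 N

0.003939 kip = 17.5215 N and 0.8624 kgf = 8.45725 N.
17.5215 − 8.45725 ≈ 9.064 N.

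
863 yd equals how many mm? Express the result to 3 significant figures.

789000 millimeters

1 yd = 914.400 mm.
So 863 × 914.400 ≈ 789000 mm.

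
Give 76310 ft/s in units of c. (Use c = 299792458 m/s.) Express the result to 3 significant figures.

7.76e-5 c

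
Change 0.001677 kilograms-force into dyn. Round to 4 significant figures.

1645 dyn

1 kilogram-force = 980665 dyn.
0.001677 × 980665 ≈ 1645 dyn.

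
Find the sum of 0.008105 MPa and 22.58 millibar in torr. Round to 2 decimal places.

77.73 torr

0.008105 MPa = 60.7925 torr and 22.58 mbar = 16.9364 torr.
60.7925 + 16.9364 ≈ 77.73 torr.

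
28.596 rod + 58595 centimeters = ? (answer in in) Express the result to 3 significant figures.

28700 in

28.596 rod = 5662.01 in and 58595 cm = 23068.9 in.
5662.01 + 23068.9 ≈ 28700 in.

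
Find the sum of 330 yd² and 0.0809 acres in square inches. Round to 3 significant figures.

330 yd² = 427680 in² and 0.0809 acre = 507457 in².
427680 + 507457 ≈ 935000 in².

935000 square inches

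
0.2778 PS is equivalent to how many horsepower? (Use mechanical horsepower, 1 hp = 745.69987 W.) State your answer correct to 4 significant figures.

0.2740 horsepower

1 PS = 0.986320 hp.
0.2778 × 0.986320 ≈ 0.2740 hp.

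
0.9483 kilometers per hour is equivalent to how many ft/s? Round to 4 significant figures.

0.8642 ft/s

1 km/h = 0.911344 feet per second.
0.9483 × 0.911344 ≈ 0.8642 ft/s.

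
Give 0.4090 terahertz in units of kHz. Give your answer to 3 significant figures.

1 terahertz = 1.00000e+9 kHz.
0.4090 × 1.00000e+9 ≈ 4.09e+8 kHz.

4.09e+8 kHz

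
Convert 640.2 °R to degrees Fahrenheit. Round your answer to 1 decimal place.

180.5 degrees Fahrenheit

°R = °F + 459.67.
Applying the formula gives 180.5 °F.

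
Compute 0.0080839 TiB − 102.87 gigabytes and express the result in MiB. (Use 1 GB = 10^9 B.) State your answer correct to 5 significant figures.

-89628 mebibytes

0.0080839 TiB = 8476.58 MiB and 102.87 GB = 98104.5 MiB.
8476.58 − 98104.5 ≈ -89628 MiB.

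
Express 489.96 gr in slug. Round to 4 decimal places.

0.0022 slug

1 grain = 4.44014e-6 slug.
489.96 × 4.44014e-6 ≈ 0.0022 slug.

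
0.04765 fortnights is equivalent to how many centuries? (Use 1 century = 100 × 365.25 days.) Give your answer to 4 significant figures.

1.826e-5 century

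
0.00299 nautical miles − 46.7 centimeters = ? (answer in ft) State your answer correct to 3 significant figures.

16.6 feet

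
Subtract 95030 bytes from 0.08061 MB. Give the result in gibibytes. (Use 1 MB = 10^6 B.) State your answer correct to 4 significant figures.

-1.343 × 10^-5 GiB

0.08061 MB = 7.50739 × 10^-5 GiB and 95030 B = 8.85036 × 10^-5 GiB.
7.50739 × 10^-5 − 8.85036 × 10^-5 ≈ -1.343 × 10^-5 GiB.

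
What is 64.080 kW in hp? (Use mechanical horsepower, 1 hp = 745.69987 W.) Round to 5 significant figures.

85.933 hp

1 kilowatt = 1.34102 hp.
Thus 64.080 × 1.34102 ≈ 85.933 hp.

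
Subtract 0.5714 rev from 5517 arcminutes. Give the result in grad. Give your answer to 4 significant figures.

-126.4 gradians

5517 arcmin = 102.167 grad and 0.5714 rev = 228.560 grad.
102.167 − 228.560 ≈ -126.4 grad.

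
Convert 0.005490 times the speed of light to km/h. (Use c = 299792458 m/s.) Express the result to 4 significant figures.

1 c = 1.07925e+9 km/h.
So 0.005490 × 1.07925e+9 ≈ 5.925e+6 km/h.

5.925e+6 km/h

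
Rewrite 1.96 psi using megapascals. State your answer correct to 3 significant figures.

0.0135 megapascals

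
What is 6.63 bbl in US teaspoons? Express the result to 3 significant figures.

1 bbl = 32256.0 US tsp.
Thus 6.63 × 32256.0 ≈ 214000 US tsp.

214000 US teaspoons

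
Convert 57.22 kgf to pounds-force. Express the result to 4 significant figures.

126.1 pounds-force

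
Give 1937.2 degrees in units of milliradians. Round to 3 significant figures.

1 degree = 17.4533 milliradians.
Thus 1937.2 × 17.4533 ≈ 33800 mrad.

33800 milliradians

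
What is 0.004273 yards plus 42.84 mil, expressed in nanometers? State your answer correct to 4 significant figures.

0.004273 yd = 3.90723e+6 nm and 42.84 mil = 1.08814e+6 nm.
3.90723e+6 + 1.08814e+6 ≈ 4.995e+6 nm.

4.995e+6 nm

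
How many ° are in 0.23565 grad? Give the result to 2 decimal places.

0.21 degrees

1 gradian = 0.900000 °.
0.23565 × 0.900000 ≈ 0.21 °.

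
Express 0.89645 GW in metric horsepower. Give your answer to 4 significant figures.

1.219e+6 PS

1 GW = 1.35962e+6 PS.
Thus 0.89645 × 1.35962e+6 ≈ 1.219e+6 PS.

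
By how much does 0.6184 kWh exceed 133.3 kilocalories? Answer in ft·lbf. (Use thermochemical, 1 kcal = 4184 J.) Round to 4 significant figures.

1.231 × 10^6 ft·lbf

0.6184 kWh = 1.64199 × 10^6 ft·lbf and 133.3 kcal = 411358 ft·lbf.
1.64199 × 10^6 − 411358 ≈ 1.231 × 10^6 ft·lbf.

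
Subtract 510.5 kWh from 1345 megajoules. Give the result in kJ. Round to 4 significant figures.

1345 MJ = 1.34500 × 10^6 kJ and 510.5 kWh = 1.83780 × 10^6 kJ.
1.34500 × 10^6 − 1.83780 × 10^6 ≈ -492800 kJ.

-492800 kJ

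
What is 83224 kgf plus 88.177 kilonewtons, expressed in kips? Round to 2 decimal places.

83224 kgf = 183.478 kip and 88.177 kN = 19.8230 kip.
183.478 + 19.8230 ≈ 203.30 kip.

203.30 kips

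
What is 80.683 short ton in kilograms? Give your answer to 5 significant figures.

73194 kg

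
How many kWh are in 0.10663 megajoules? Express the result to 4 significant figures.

1 megajoule = 0.277778 kWh.
0.10663 × 0.277778 ≈ 0.02962 kWh.

0.02962 kWh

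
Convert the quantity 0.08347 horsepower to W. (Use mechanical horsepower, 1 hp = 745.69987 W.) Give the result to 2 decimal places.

62.24 W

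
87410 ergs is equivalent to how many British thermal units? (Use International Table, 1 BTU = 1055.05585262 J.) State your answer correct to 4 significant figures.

8.285 × 10^-6 British thermal units

1 erg = 9.47817 × 10^-11 BTU.
Thus 87410 × 9.47817 × 10^-11 ≈ 8.285 × 10^-6 BTU.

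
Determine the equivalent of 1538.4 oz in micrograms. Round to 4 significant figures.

4.361e+10 μg

1 ounce = 2.83495e+7 μg.
1538.4 × 2.83495e+7 ≈ 4.361e+10 μg.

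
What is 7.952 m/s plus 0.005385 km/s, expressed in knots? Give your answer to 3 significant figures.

7.952 m/s = 15.4575 kn and 0.005385 km/s = 10.4676 kn.
15.4575 + 10.4676 ≈ 25.9 kn.

25.9 kn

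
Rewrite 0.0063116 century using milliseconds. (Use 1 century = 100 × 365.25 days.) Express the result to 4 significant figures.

1.992e+10 ms

1 century = 3.15576e+12 milliseconds.
0.0063116 × 3.15576e+12 ≈ 1.992e+10 ms.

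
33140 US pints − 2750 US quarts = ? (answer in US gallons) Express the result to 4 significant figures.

3455 US gal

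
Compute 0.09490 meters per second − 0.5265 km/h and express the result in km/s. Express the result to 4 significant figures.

-5.135e-5 kilometers per second

0.09490 m/s = 9.49000e-5 km/s and 0.5265 km/h = 0.000146250 km/s.
9.49000e-5 − 0.000146250 ≈ -5.135e-5 km/s.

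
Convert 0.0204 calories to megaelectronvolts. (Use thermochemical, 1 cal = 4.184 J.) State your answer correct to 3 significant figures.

5.33 × 10^11 MeV

1 calorie = 2.61145 × 10^13 MeV.
Then 0.0204 × 2.61145 × 10^13 ≈ 5.33 × 10^11 MeV.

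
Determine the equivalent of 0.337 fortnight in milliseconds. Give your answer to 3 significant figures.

4.08 × 10^8 milliseconds

1 fortnight = 1.20960 × 10^9 ms.
Thus 0.337 × 1.20960 × 10^9 ≈ 4.08 × 10^8 ms.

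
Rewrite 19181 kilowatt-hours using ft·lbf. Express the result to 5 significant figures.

5.0930 × 10^10 ft·lbf

1 kWh = 2.65522 × 10^6 foot-pounds.
19181 × 2.65522 × 10^6 ≈ 5.0930 × 10^10 ft·lbf.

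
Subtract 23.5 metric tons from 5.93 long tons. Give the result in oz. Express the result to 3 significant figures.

5.93 long ton = 212531 oz and 23.5 t = 828938 oz.
212531 − 828938 ≈ -616000 oz.

-616000 ounces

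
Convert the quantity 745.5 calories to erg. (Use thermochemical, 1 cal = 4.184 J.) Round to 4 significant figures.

1 cal = 4.18400e+7 ergs.
Then 745.5 × 4.18400e+7 ≈ 3.119e+10 erg.

3.119e+10 erg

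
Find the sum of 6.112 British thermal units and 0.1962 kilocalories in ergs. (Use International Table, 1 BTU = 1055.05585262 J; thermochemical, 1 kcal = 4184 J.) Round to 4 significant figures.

6.112 BTU = 6.44850e+10 erg and 0.1962 kcal = 8.20901e+9 erg.
6.44850e+10 + 8.20901e+9 ≈ 7.269e+10 erg.

7.269e+10 ergs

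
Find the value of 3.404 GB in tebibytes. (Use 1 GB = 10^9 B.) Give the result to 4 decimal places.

1 GB = 0.000909495 TiB.
So 3.404 × 0.000909495 ≈ 0.0031 TiB.

0.0031 tebibytes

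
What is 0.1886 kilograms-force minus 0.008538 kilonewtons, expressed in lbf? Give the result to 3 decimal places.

0.1886 kgf = 0.415792 lbf and 0.008538 kN = 1.91942 lbf.
0.415792 − 1.91942 ≈ -1.504 lbf.

-1.504 lbf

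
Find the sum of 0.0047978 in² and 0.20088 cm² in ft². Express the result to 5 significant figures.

0.00024954 square feet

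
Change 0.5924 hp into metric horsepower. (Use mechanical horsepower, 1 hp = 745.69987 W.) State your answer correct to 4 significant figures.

1 hp = 1.01387 PS.
0.5924 × 1.01387 ≈ 0.6006 PS.

0.6006 metric horsepower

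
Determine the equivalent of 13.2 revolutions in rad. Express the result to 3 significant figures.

82.9 rad

1 revolution = 6.28319 radians.
Then 13.2 × 6.28319 ≈ 82.9 rad.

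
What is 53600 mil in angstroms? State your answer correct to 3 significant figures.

1 mil = 254000 Å.
Then 53600 × 254000 ≈ 1.36e+10 Å.

1.36e+10 angstroms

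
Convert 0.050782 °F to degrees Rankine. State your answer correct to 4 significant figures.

°R = °F + 459.67.
Applying the formula gives 459.7 °R.

459.7 °R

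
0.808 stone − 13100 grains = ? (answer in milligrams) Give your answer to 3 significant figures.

0.808 st = 5.13104 × 10^6 mg and 13100 gr = 848866 mg.
5.13104 × 10^6 − 848866 ≈ 4.28 × 10^6 mg.

4.28 × 10^6 milligrams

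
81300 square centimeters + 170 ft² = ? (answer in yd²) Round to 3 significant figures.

28.6 square yards

81300 cm² = 9.72340 yd² and 170 ft² = 18.8889 yd².
9.72340 + 18.8889 ≈ 28.6 yd².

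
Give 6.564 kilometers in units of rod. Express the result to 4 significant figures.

1305 rods

1 km = 198.839 rods.
6.564 × 198.839 ≈ 1305 rod.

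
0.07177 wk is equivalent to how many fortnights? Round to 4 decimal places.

0.0359 fortnights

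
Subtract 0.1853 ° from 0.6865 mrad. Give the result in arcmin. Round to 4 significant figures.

0.6865 mrad = 2.36001 arcmin and 0.1853 ° = 11.1180 arcmin.
2.36001 − 11.1180 ≈ -8.758 arcmin.

-8.758 arcmin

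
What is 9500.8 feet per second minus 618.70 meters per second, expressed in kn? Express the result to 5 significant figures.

9500.8 ft/s = 5629.07 kn and 618.70 m/s = 1202.66 kn.
5629.07 − 1202.66 ≈ 4426.4 kn.

4426.4 kn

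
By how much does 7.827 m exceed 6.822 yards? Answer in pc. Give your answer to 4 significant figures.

5.149e-17 parsecs

7.827 m = 2.536558e-16 pc and 6.822 yd = 2.021610e-16 pc.
2.536558e-16 − 2.021610e-16 ≈ 5.149e-17 pc.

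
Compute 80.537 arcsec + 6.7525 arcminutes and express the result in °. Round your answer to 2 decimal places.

0.13 °

80.537 arcsec = 0.0223714 ° and 6.7525 arcmin = 0.112542 °.
0.0223714 + 0.112542 ≈ 0.13 °.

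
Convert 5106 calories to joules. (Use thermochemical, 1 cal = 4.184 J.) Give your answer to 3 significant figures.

1 cal = 4.18400 J.
5106 × 4.18400 ≈ 21400 J.

21400 J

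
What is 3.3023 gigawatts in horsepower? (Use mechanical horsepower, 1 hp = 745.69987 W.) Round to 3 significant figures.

1 GW = 1.34102 × 10^6 hp.
Thus 3.3023 × 1.34102 × 10^6 ≈ 4.43 × 10^6 hp.

4.43 × 10^6 hp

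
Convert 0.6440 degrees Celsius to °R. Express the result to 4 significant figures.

492.8 °R

°R = (°C + 273.15) × 9/5.
Applying the formula gives 492.8 °R.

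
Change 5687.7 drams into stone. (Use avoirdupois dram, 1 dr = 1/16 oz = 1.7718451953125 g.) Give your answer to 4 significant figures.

1 dr = 0.000279018 st.
5687.7 × 0.000279018 ≈ 1.587 st.

1.587 stone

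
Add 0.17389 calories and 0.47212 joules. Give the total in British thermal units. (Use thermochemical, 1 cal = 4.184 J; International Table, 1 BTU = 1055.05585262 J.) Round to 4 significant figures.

0.17389 cal = 0.000689590 BTU and 0.47212 J = 0.000447483 BTU.
0.000689590 + 0.000447483 ≈ 0.001137 BTU.

0.001137 BTU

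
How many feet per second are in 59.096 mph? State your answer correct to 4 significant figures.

1 mile per hour = 1.46667 ft/s.
So 59.096 × 1.46667 ≈ 86.67 ft/s.

86.67 feet per second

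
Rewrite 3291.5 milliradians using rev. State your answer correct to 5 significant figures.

1 milliradian = 0.000159155 revolutions.
Thus 3291.5 × 0.000159155 ≈ 0.52386 rev.

0.52386 rev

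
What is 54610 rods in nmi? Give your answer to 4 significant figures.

1 rod = 0.00271555 nmi.
So 54610 × 0.00271555 ≈ 148.3 nmi.

148.3 nmi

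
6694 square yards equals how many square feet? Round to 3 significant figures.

1 square yard = 9.00000 square feet.
Then 6694 × 9.00000 ≈ 60200 ft².

60200 ft²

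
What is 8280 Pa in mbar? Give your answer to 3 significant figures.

1 Pa = 0.0100000 mbar.
8280 × 0.0100000 ≈ 82.8 mbar.

82.8 millibar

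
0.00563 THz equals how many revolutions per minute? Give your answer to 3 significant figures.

1 THz = 6.00000e+13 rpm.
So 0.00563 × 6.00000e+13 ≈ 3.38e+11 rpm.

3.38e+11 revolutions per minute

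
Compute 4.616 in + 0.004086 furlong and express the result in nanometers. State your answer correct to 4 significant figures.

4.616 in = 1.17246 × 10^8 nm and 0.004086 furlong = 8.21972 × 10^8 nm.
1.17246 × 10^8 + 8.21972 × 10^8 ≈ 9.392 × 10^8 nm.

9.392 × 10^8 nanometers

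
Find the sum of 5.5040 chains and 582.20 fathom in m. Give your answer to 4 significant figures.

5.5040 chain = 110.723 m and 582.20 fathom = 1064.73 m.
110.723 + 1064.73 ≈ 1175 m.

1175 meters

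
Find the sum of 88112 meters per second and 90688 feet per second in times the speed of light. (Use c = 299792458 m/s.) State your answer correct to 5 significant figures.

0.00038611 c

88112 m/s = 0.000293910 c and 90688 ft/s = 9.22028 × 10^-5 c.
0.000293910 + 9.22028 × 10^-5 ≈ 0.00038611 c.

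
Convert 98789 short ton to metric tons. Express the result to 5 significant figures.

89620 metric tons

1 short ton = 0.907185 t.
So 98789 × 0.907185 ≈ 89620 t.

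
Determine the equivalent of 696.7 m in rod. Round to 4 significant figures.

138.5 rod

1 meter = 0.198839 rod.
Thus 696.7 × 0.198839 ≈ 138.5 rod.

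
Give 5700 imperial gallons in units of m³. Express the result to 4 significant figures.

1 imp gal = 0.00454609 cubic meters.
5700 × 0.00454609 ≈ 25.91 m³.

25.91 cubic meters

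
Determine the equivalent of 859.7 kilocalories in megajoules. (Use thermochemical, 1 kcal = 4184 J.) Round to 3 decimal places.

3.597 MJ

1 kilocalorie = 0.00418400 MJ.
Thus 859.7 × 0.00418400 ≈ 3.597 MJ.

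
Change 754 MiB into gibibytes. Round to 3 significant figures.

0.736 GiB

1 mebibyte = 0.0009765625 GiB.
Then 754 × 0.0009765625 ≈ 0.736 GiB.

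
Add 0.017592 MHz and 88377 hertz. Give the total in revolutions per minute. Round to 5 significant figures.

0.017592 MHz = 1.05552e+6 rpm and 88377 Hz = 5.30262e+6 rpm.
1.05552e+6 + 5.30262e+6 ≈ 6.3581e+6 rpm.

6.3581e+6 revolutions per minute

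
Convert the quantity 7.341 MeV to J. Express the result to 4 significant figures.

1 MeV = 1.60218e-13 joules.
7.341 × 1.60218e-13 ≈ 1.176e-12 J.

1.176e-12 J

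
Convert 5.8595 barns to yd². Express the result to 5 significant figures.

7.0079 × 10^-28 square yards

1 barn = 1.19599 × 10^-28 yd².
Then 5.8595 × 1.19599 × 10^-28 ≈ 7.0079 × 10^-28 yd².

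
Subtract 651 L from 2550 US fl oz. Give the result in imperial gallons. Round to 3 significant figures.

-127 imp gal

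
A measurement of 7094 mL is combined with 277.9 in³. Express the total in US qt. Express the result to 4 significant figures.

12.31 US qt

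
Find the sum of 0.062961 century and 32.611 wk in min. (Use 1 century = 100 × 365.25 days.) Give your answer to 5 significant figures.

3.6402 × 10^6 min

0.062961 century = 3.31150 × 10^6 min and 32.611 wk = 328719 min.
3.31150 × 10^6 + 328719 ≈ 3.6402 × 10^6 min.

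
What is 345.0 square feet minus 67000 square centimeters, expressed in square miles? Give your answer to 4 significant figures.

9.788e-6 mi²

345.0 ft² = 1.23752e-5 mi² and 67000 cm² = 2.58688e-6 mi².
1.23752e-5 − 2.58688e-6 ≈ 9.788e-6 mi².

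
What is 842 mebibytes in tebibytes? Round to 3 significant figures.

0.000803 TiB

1 MiB = 9.53674e-7 tebibytes.
Thus 842 × 9.53674e-7 ≈ 0.000803 TiB.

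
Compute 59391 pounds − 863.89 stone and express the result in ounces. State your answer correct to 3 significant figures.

59391 lb = 950256 oz and 863.89 st = 193511 oz.
950256 − 193511 ≈ 757000 oz.

757000 oz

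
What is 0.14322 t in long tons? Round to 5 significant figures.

0.14096 long ton

1 t = 0.984207 long ton.
0.14322 × 0.984207 ≈ 0.14096 long ton.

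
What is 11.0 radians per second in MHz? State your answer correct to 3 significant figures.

1.75 × 10^-6 megahertz

1 rad/s = 1.59155 × 10^-7 MHz.
11.0 × 1.59155 × 10^-7 ≈ 1.75 × 10^-6 MHz.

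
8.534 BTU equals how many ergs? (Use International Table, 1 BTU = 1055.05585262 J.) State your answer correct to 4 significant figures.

1 BTU = 1.05506 × 10^10 ergs.
Thus 8.534 × 1.05506 × 10^10 ≈ 9.004 × 10^10 erg.

9.004 × 10^10 erg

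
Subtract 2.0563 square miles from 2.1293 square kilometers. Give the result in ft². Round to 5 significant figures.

-3.4407 × 10^7 square feet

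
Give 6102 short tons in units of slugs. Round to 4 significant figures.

379300 slugs

1 short ton = 62.1619 slugs.
So 6102 × 62.1619 ≈ 379300 slug.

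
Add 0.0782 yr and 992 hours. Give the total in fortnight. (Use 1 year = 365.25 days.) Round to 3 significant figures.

0.0782 yr = 2.04018 fortnight and 992 h = 2.95238 fortnight.
2.04018 + 2.95238 ≈ 4.99 fortnight.

4.99 fortnight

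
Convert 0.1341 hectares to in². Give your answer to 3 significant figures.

2.08 × 10^6 square inches

1 ha = 1.55000 × 10^7 in².
Thus 0.1341 × 1.55000 × 10^7 ≈ 2.08 × 10^6 in².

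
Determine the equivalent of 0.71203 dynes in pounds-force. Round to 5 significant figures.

1 dyne = 2.24809e-6 lbf.
Thus 0.71203 × 2.24809e-6 ≈ 1.6007e-6 lbf.

1.6007e-6 lbf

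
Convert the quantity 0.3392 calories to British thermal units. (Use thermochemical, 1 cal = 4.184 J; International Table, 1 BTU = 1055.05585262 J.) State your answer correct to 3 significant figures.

0.00135 BTU

1 calorie = 0.00396567 BTU.
0.3392 × 0.00396567 ≈ 0.00135 BTU.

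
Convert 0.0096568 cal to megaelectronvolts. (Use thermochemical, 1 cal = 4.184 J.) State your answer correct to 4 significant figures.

2.522e+11 MeV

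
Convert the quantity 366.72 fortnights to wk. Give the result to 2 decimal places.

733.44 weeks

1 fortnight = 2.00000 wk.
Then 366.72 × 2.00000 ≈ 733.44 wk.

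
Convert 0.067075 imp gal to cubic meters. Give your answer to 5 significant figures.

0.00030493 cubic meters

1 imperial gallon = 0.00454609 m³.
Then 0.067075 × 0.00454609 ≈ 0.00030493 m³.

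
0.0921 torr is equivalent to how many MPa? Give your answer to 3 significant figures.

1 torr = 0.000133322 megapascals.
So 0.0921 × 0.000133322 ≈ 1.23 × 10^-5 MPa.

1.23 × 10^-5 MPa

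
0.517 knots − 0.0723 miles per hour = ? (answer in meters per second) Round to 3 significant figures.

0.517 kn = 0.265968 m/s and 0.0723 mph = 0.0323210 m/s.
0.265968 − 0.0323210 ≈ 0.234 m/s.

0.234 m/s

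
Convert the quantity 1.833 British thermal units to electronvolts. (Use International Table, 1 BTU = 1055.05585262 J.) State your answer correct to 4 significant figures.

1 British thermal unit = 6.58514e+21 electronvolts.
Thus 1.833 × 6.58514e+21 ≈ 1.207e+22 eV.

1.207e+22 eV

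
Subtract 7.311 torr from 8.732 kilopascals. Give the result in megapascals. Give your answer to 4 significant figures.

0.007757 MPa

8.732 kPa = 0.00873200 MPa and 7.311 torr = 0.000974720 MPa.
0.00873200 − 0.000974720 ≈ 0.007757 MPa.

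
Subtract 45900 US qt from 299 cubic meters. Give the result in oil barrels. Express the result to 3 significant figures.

1610 bbl

299 m³ = 1880.65 bbl and 45900 US qt = 273.214 bbl.
1880.65 − 273.214 ≈ 1610 bbl.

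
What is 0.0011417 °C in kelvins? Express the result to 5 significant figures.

273.15 K

K = °C + 273.15.
Applying the formula gives 273.15 K.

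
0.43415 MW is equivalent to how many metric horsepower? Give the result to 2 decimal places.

590.28 PS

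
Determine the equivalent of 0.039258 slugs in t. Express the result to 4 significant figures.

0.0005729 t

1 slug = 0.0145939 t.
Then 0.039258 × 0.0145939 ≈ 0.0005729 t.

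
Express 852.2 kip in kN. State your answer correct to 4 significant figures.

1 kip = 4.44822 kN.
Then 852.2 × 4.44822 ≈ 3791 kN.

3791 kilonewtons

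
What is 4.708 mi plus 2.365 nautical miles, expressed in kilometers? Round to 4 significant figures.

11.96 km

4.708 mi = 7.57679 km and 2.365 nmi = 4.37998 km.
7.57679 + 4.37998 ≈ 11.96 km.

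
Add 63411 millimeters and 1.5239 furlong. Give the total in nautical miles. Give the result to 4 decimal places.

63411 mm = 0.0342392 nmi and 1.5239 furlong = 0.165529 nmi.
0.0342392 + 0.165529 ≈ 0.1998 nmi.

0.1998 nmi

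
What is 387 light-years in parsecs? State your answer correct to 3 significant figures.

1 light-year = 0.306601 pc.
387 × 0.306601 ≈ 119 pc.

119 pc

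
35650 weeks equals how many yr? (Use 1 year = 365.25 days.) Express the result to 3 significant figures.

1 week = 0.0191650 years.
Thus 35650 × 0.0191650 ≈ 683 yr.

683 yr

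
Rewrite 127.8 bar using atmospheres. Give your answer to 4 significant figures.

126.1 atm

1 bar = 0.986923 atm.
Thus 127.8 × 0.986923 ≈ 126.1 atm.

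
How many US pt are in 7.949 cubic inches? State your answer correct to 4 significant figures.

0.2753 US pt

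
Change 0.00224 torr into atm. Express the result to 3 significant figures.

1 torr = 0.00131579 atm.
0.00224 × 0.00131579 ≈ 2.95e-6 atm.

2.95e-6 atm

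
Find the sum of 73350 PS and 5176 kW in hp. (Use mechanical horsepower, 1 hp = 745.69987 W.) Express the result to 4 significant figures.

79290 hp

73350 PS = 72346.6 hp and 5176 kW = 6941.13 hp.
72346.6 + 6941.13 ≈ 79290 hp.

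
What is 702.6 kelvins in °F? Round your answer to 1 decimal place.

K = (°F + 459.67) × 5/9.
Applying the formula gives 805.0 °F.

805.0 °F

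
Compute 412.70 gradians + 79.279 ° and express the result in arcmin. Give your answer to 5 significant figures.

412.70 grad = 22285.8 arcmin and 79.279 ° = 4756.74 arcmin.
22285.8 + 4756.74 ≈ 27043 arcmin.

27043 arcmin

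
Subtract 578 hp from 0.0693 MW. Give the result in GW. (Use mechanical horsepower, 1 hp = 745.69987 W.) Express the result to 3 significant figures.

-0.000362 gigawatts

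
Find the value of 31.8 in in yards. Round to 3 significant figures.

0.883 yards

1 in = 0.0277778 yards.
Then 31.8 × 0.0277778 ≈ 0.883 yd.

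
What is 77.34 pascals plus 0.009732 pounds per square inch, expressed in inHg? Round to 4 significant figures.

0.04265 inches of mercury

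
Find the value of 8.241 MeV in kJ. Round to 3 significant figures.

1 MeV = 1.60218e-16 kJ.
Then 8.241 × 1.60218e-16 ≈ 1.32e-15 kJ.

1.32e-15 kJ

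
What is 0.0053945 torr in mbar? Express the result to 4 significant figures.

1 torr = 1.33322 mbar.
Then 0.0053945 × 1.33322 ≈ 0.007192 mbar.

0.007192 millibar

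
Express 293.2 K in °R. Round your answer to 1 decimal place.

527.8 °R

°R = K × 9/5.
Applying the formula gives 527.8 °R.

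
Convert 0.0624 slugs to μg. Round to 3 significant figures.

9.11 × 10^8 μg

1 slug = 1.45939 × 10^10 μg.
Thus 0.0624 × 1.45939 × 10^10 ≈ 9.11 × 10^8 μg.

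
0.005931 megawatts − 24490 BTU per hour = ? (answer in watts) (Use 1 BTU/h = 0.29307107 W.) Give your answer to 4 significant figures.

-1246 W

0.005931 MW = 5931.00 W and 24490 BTU/h = 7177.31 W.
5931.00 − 7177.31 ≈ -1246 W.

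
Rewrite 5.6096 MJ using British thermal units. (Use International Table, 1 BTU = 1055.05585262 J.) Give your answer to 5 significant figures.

1 MJ = 947.817 BTU.
Then 5.6096 × 947.817 ≈ 5316.9 BTU.

5316.9 British thermal units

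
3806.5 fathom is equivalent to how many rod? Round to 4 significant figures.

1 fathom = 0.363636 rod.
Then 3806.5 × 0.363636 ≈ 1384 rod.

1384 rod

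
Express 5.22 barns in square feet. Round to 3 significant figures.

5.62e-27 ft²

1 barn = 1.07639e-27 square feet.
So 5.22 × 1.07639e-27 ≈ 5.62e-27 ft².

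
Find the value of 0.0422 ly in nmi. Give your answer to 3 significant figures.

2.16e+11 nautical miles

1 ly = 5.10839e+12 nautical miles.
Thus 0.0422 × 5.10839e+12 ≈ 2.16e+11 nmi.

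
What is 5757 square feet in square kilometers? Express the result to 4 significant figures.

0.0005348 square kilometers

1 ft² = 9.29030 × 10^-8 km².
Thus 5757 × 9.29030 × 10^-8 ≈ 0.0005348 km².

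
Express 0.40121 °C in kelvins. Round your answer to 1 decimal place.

K = °C + 273.15.
Applying the formula gives 273.6 K.

273.6 K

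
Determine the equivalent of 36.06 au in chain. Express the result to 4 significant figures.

1 astronomical unit = 7.43646e+9 chains.
So 36.06 × 7.43646e+9 ≈ 2.682e+11 chain.

2.682e+11 chains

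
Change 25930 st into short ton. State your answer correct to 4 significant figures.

1 stone = 0.00700000 short ton.
Thus 25930 × 0.00700000 ≈ 181.5 short ton.

181.5 short tons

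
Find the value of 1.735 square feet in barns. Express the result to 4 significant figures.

1.612 × 10^27 barns

1 ft² = 9.29030 × 10^26 barns.
So 1.735 × 9.29030 × 10^26 ≈ 1.612 × 10^27 barn.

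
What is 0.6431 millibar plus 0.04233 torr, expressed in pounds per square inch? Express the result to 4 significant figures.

0.6431 mbar = 0.00932738 psi and 0.04233 torr = 0.000818526 psi.
0.00932738 + 0.000818526 ≈ 0.01015 psi.

0.01015 psi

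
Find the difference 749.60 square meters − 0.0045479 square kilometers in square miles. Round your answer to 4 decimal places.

-0.0015 square miles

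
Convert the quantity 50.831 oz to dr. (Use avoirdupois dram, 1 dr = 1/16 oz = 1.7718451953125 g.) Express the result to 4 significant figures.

1 ounce = 16.0000 dr.
Then 50.831 × 16.0000 ≈ 813.3 dr.

813.3 dr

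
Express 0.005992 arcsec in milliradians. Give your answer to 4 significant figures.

2.905 × 10^-5 milliradians

1 arcsec = 0.00484814 milliradians.
0.005992 × 0.00484814 ≈ 2.905 × 10^-5 mrad.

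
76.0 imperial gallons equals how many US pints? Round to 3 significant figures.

730 US pt

1 imperial gallon = 9.60760 US pt.
76.0 × 9.60760 ≈ 730 US pt.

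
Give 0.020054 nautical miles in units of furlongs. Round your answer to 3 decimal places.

1 nautical mile = 9.20624 furlong.
Then 0.020054 × 9.20624 ≈ 0.185 furlong.

0.185 furlong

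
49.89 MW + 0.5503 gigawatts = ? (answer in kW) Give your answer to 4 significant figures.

600200 kilowatts

49.89 MW = 49890.0 kW and 0.5503 GW = 550300 kW.
49890.0 + 550300 ≈ 600200 kW.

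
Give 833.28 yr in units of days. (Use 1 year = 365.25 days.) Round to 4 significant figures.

304400 days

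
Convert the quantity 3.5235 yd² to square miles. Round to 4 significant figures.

1 square yard = 3.22831 × 10^-7 mi².
So 3.5235 × 3.22831 × 10^-7 ≈ 1.137 × 10^-6 mi².

1.137 × 10^-6 mi²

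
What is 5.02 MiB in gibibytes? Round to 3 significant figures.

0.00490 GiB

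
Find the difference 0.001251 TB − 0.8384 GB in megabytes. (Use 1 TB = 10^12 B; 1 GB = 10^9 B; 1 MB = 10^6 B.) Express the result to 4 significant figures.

412.6 MB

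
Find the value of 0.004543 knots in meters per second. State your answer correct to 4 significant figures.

0.002337 meters per second

1 kn = 0.514444 m/s.
Then 0.004543 × 0.514444 ≈ 0.002337 m/s.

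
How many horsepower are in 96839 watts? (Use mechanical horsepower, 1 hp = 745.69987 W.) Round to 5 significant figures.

129.86 horsepower

1 W = 0.00134102 hp.
Then 96839 × 0.00134102 ≈ 129.86 hp.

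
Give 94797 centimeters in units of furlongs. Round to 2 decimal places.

4.71 furlong

1 centimeter = 4.97097 × 10^-5 furlong.
Then 94797 × 4.97097 × 10^-5 ≈ 4.71 furlong.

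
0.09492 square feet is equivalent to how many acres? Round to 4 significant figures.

2.179 × 10^-6 acre

1 square foot = 2.29568 × 10^-5 acres.
Thus 0.09492 × 2.29568 × 10^-5 ≈ 2.179 × 10^-6 acre.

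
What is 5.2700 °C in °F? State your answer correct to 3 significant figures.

41.5 °F

°C = (°F − 32) × 5/9.
Applying the formula gives 41.5 °F.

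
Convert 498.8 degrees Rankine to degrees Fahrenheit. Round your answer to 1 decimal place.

39.1 °F

°R = °F + 459.67.
Applying the formula gives 39.1 °F.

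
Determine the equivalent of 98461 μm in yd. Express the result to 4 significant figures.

0.1077 yards

1 μm = 1.09361 × 10^-6 yards.
So 98461 × 1.09361 × 10^-6 ≈ 0.1077 yd.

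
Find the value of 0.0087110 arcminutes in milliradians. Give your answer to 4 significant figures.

1 arcminute = 0.290888 milliradians.
0.0087110 × 0.290888 ≈ 0.002534 mrad.

0.002534 mrad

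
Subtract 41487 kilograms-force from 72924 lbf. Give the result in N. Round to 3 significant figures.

72924 lbf = 324382 N and 41487 kgf = 406848 N.
324382 − 406848 ≈ -82500 N.

-82500 N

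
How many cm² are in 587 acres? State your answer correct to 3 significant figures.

2.38e+10 cm²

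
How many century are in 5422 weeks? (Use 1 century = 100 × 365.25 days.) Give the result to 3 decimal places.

1.039 centuries

1 week = 0.000191650 century.
So 5422 × 0.000191650 ≈ 1.039 century.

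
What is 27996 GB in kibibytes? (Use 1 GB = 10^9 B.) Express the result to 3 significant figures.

1 gigabyte = 976562.5 KiB.
Thus 27996 × 976562.5 ≈ 2.73e+10 KiB.

2.73e+10 kibibytes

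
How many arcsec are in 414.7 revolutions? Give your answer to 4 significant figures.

1 rev = 1.29600 × 10^6 arcseconds.
Thus 414.7 × 1.29600 × 10^6 ≈ 5.375 × 10^8 arcsec.

5.375 × 10^8 arcseconds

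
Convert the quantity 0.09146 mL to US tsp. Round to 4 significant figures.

0.01856 US teaspoons

1 mL = 0.202884 US tsp.
Then 0.09146 × 0.202884 ≈ 0.01856 US tsp.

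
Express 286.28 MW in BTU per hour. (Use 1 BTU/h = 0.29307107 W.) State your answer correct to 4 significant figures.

1 MW = 3.41214 × 10^6 BTU per hour.
Thus 286.28 × 3.41214 × 10^6 ≈ 9.768 × 10^8 BTU/h.

9.768 × 10^8 BTU/h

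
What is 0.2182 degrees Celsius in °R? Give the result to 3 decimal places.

°R = (°C + 273.15) × 9/5.
Applying the formula gives 492.063 °R.

492.063 degrees Rankine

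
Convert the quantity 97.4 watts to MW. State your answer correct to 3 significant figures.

1 watt = 1.00000e-6 MW.
97.4 × 1.00000e-6 ≈ 9.74e-5 MW.

9.74e-5 MW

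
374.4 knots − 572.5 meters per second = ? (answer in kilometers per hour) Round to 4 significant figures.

-1368 km/h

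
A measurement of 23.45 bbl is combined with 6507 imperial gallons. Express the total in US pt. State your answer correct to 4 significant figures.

70400 US pt

23.45 bbl = 7879.20 US pt and 6507 imp gal = 62516.6 US pt.
7879.20 + 62516.6 ≈ 70400 US pt.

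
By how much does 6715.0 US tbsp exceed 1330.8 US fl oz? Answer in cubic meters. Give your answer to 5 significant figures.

0.059937 m³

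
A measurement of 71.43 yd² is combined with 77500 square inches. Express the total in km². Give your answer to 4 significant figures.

0.0001097 km²

71.43 yd² = 5.97246e-5 km² and 77500 in² = 4.99999e-5 km².
5.97246e-5 + 4.99999e-5 ≈ 0.0001097 km².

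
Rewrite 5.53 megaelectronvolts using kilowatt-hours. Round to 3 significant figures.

1 megaelectronvolt = 4.45049 × 10^-20 kWh.
5.53 × 4.45049 × 10^-20 ≈ 2.46 × 10^-19 kWh.

2.46 × 10^-19 kWh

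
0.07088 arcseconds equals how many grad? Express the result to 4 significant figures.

2.188 × 10^-5 gradians

1 arcsecond = 0.000308642 gradians.
Then 0.07088 × 0.000308642 ≈ 2.188 × 10^-5 grad.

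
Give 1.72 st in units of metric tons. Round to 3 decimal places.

0.011 metric tons

1 stone = 0.00635029 t.
Then 1.72 × 0.00635029 ≈ 0.011 t.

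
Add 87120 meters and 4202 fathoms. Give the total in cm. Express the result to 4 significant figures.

9.480e+6 centimeters

87120 m = 8.71200e+6 cm and 4202 fathom = 768462 cm.
8.71200e+6 + 768462 ≈ 9.480e+6 cm.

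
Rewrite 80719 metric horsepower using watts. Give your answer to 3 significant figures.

5.94e+7 W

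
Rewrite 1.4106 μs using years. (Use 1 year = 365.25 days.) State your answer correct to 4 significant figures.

4.470 × 10^-14 years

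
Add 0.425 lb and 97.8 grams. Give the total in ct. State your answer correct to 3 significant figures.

0.425 lb = 963.884 ct and 97.8 g = 489.000 ct.
963.884 + 489.000 ≈ 1450 ct.

1450 carats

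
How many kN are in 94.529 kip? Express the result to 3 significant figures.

420 kN

1 kip = 4.44822 kN.
94.529 × 4.44822 ≈ 420 kN.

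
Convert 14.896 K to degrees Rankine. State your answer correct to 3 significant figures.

°R = K × 9/5.
Applying the formula gives 26.8 °R.

26.8 °R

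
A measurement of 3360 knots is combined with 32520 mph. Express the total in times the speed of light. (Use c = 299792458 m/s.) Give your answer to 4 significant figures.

5.426e-5 times the speed of light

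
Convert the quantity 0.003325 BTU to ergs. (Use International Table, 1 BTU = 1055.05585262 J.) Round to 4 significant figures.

3.508e+7 erg

1 British thermal unit = 1.05506e+10 erg.
So 0.003325 × 1.05506e+10 ≈ 3.508e+7 erg.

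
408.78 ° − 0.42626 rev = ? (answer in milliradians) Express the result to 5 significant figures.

408.78 ° = 7134.56 mrad and 0.42626 rev = 2678.27 mrad.
7134.56 − 2678.27 ≈ 4456.3 mrad.

4456.3 mrad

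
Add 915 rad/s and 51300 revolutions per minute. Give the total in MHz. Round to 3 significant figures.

0.00100 MHz

915 rad/s = 0.000145627 MHz and 51300 rpm = 0.000855000 MHz.
0.000145627 + 0.000855000 ≈ 0.00100 MHz.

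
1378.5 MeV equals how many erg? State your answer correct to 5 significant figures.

0.0022086 erg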